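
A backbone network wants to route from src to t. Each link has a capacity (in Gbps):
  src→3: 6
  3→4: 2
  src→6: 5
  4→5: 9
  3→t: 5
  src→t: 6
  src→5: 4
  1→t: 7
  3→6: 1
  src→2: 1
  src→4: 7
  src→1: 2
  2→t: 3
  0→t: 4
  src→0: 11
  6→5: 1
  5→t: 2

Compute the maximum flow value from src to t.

Augment src→t: bottleneck 6. Total 6.
Augment src→3→t: bottleneck 5. Total 11.
Augment src→0→t: bottleneck 4. Total 15.
Augment src→5→t: bottleneck 2. Total 17.
Augment src→2→t: bottleneck 1. Total 18.
Augment src→1→t: bottleneck 2. Total 20.
No augmenting path remains in the residual graph.

20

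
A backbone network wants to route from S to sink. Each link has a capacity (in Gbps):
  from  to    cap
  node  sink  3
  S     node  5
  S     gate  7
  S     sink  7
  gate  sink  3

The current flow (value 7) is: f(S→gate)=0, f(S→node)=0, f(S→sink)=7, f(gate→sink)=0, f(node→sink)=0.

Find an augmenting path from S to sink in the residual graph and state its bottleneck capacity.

Residual along S→node→sink: S→node: 5, node→sink: 3.
Bottleneck = min = 3.

S→node→sink, bottleneck 3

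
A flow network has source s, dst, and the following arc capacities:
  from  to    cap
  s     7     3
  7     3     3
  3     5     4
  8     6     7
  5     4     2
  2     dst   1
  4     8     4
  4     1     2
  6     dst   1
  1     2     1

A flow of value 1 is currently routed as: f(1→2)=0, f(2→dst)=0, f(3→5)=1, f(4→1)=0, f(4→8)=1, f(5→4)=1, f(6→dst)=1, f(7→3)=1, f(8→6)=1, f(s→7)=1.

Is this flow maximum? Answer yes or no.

No

Residual path s→7→3→5→4→1→2→dst has bottleneck 1 > 0.
Pushing 1 along it raises the flow to 2, so the given flow is not maximum.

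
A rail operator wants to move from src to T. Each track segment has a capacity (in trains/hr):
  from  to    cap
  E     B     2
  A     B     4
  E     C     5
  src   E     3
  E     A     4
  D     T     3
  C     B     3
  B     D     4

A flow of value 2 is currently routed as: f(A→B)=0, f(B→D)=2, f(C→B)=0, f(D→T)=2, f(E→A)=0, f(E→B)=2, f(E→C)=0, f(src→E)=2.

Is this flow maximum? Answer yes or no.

Residual path src→E→C→B→D→T has bottleneck 1 > 0.
Pushing 1 along it raises the flow to 3, so the given flow is not maximum.

No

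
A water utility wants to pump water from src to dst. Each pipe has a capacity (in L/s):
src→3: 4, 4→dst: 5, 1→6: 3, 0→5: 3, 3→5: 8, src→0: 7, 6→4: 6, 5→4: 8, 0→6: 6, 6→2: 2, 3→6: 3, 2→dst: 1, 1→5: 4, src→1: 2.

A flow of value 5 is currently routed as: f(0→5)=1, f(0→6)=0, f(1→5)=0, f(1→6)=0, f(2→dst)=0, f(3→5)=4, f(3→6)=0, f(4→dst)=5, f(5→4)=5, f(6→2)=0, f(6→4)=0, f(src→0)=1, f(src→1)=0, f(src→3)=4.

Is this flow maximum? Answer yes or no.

Residual path src→0→6→2→dst has bottleneck 1 > 0.
Pushing 1 along it raises the flow to 6, so the given flow is not maximum.

No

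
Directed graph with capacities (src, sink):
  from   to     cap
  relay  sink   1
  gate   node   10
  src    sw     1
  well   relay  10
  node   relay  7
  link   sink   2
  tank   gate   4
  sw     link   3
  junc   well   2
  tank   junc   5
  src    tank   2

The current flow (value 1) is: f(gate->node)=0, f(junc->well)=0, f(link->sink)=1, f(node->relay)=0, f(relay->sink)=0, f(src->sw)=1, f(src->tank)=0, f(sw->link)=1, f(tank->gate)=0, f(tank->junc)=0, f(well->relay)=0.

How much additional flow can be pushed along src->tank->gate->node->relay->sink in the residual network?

1

Residual capacities along the path: src->tank: 2, tank->gate: 4, gate->node: 10, node->relay: 7, relay->sink: 1.
Minimum is 1.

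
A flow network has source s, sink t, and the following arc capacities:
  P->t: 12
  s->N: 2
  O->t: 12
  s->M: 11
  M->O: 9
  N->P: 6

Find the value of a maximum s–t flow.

11

Augment s->N->P->t: bottleneck 2. Total 2.
Augment s->M->O->t: bottleneck 9. Total 11.
No augmenting path remains in the residual graph.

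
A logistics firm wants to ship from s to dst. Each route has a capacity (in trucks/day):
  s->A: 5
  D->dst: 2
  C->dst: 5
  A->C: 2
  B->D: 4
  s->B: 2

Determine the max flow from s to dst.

Augment s->A->C->dst: bottleneck 2. Total 2.
Augment s->B->D->dst: bottleneck 2. Total 4.
No augmenting path remains in the residual graph.

4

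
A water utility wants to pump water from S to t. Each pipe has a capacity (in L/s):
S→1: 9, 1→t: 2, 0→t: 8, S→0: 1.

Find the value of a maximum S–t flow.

3

Augment S→1→t: bottleneck 2. Total 2.
Augment S→0→t: bottleneck 1. Total 3.
No augmenting path remains in the residual graph.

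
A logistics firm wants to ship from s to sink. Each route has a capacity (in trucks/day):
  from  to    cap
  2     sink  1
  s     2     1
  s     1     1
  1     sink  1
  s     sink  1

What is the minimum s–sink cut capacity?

Max flow = 3 (via 3 augmenting paths).
In the residual at optimum, the set reachable from s is {s}.
Cut edges: s→2 (cap 1), s→1 (cap 1), s→sink (cap 1). Sum = 3.

3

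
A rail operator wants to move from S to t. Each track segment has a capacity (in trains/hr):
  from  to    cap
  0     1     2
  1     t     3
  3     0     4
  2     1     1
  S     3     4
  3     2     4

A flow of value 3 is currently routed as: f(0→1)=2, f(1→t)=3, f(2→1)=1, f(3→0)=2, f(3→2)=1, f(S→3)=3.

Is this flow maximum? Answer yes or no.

Yes

Residual reachable from S: {0, 2, 3, S}; t is not reachable.
Saturated cut: 0→1, 2→1 with total capacity 3 = current flow value. Flow is maximum.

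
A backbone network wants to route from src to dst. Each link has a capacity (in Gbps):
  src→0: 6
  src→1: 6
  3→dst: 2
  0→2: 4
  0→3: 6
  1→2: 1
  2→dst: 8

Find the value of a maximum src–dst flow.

7

Augment src→1→2→dst: bottleneck 1. Total 1.
Augment src→0→2→dst: bottleneck 4. Total 5.
Augment src→0→3→dst: bottleneck 2. Total 7.
No augmenting path remains in the residual graph.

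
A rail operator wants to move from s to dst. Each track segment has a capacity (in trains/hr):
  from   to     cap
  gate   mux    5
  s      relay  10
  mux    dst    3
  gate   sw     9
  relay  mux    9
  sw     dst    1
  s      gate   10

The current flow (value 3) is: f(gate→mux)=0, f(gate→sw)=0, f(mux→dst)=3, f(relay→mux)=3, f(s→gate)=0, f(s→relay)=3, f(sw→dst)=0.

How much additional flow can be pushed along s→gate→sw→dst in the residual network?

1

Residual capacities along the path: s→gate: 10, gate→sw: 9, sw→dst: 1.
Minimum is 1.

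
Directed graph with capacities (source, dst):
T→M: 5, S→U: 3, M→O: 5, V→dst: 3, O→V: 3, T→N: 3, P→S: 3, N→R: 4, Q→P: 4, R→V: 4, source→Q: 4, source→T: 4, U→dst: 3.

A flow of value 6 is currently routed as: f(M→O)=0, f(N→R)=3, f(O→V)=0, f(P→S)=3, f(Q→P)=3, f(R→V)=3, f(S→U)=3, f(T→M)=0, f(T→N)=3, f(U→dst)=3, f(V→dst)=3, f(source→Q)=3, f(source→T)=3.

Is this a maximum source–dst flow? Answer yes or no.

Yes

Residual reachable from source: {M, N, O, P, Q, R, T, V, source}; dst is not reachable.
Saturated cut: P→S, V→dst with total capacity 6 = current flow value. Flow is maximum.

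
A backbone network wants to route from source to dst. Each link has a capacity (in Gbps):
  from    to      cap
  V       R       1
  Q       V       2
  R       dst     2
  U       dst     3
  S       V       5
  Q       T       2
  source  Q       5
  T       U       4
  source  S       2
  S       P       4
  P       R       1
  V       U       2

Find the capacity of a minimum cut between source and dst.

5

Max flow = 5 (via 4 augmenting paths).
In the residual at optimum, the set reachable from source is {P, Q, S, T, U, V, source}.
Cut edges: V→R (cap 1), U→dst (cap 3), P→R (cap 1). Sum = 5.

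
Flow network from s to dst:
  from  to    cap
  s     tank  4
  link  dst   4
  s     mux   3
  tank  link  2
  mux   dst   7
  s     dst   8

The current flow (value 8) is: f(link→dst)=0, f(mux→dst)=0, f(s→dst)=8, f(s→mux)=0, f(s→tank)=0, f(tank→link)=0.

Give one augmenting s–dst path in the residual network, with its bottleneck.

Residual along s→mux→dst: s→mux: 3, mux→dst: 7.
Bottleneck = min = 3.

s→mux→dst, bottleneck 3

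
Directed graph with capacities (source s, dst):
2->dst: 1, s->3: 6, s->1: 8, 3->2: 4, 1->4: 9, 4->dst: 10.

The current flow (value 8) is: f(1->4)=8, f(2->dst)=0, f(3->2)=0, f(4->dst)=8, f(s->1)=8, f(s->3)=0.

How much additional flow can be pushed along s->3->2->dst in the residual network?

Residual capacities along the path: s->3: 6, 3->2: 4, 2->dst: 1.
Minimum is 1.

1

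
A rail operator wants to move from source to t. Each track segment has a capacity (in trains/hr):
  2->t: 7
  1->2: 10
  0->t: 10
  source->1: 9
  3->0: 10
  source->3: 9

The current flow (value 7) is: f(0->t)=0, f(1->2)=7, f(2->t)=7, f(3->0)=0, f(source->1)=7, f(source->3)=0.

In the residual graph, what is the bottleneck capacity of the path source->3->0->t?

Residual capacities along the path: source->3: 9, 3->0: 10, 0->t: 10.
Minimum is 9.

9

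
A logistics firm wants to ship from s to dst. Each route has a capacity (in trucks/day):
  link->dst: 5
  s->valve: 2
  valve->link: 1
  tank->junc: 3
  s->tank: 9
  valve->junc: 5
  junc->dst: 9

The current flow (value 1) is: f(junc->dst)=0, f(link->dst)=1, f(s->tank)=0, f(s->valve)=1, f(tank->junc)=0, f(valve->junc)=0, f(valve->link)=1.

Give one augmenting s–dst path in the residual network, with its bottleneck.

Residual along s->valve->junc->dst: s->valve: 1, valve->junc: 5, junc->dst: 9.
Bottleneck = min = 1.

s->valve->junc->dst, bottleneck 1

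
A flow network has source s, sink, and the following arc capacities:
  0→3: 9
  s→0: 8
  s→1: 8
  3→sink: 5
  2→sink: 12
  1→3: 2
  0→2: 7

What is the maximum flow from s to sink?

10

Augment s→0→2→sink: bottleneck 7. Total 7.
Augment s→0→3→sink: bottleneck 1. Total 8.
Augment s→1→3→sink: bottleneck 2. Total 10.
No augmenting path remains in the residual graph.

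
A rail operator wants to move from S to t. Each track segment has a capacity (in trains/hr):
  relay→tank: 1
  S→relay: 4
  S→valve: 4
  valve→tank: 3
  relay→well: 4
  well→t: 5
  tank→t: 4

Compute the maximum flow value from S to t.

Augment S→valve→tank→t: bottleneck 3. Total 3.
Augment S→relay→tank→t: bottleneck 1. Total 4.
Augment S→relay→well→t: bottleneck 3. Total 7.
No augmenting path remains in the residual graph.

7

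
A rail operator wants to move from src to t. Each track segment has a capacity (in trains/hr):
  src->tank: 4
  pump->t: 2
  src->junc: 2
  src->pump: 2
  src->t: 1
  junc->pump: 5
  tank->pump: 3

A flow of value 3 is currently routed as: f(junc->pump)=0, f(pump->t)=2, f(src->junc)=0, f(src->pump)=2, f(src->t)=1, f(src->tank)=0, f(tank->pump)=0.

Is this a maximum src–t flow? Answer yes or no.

Yes

Residual reachable from src: {junc, pump, src, tank}; t is not reachable.
Saturated cut: src->t, pump->t with total capacity 3 = current flow value. Flow is maximum.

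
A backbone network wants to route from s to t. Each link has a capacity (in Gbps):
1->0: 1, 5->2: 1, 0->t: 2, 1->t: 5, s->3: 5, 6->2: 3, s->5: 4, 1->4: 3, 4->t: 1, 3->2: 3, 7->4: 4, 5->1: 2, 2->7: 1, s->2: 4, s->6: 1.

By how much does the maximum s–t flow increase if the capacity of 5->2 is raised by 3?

0

Original max flow = 3.
Edge 5->2 does not cross the min cut (source side {2, 3, 5, 6, s}), so extra capacity there cannot help.
New max flow = 3. Increase = 0.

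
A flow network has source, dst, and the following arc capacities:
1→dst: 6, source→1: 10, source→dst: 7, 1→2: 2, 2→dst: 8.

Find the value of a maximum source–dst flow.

15

Augment source→dst: bottleneck 7. Total 7.
Augment source→1→dst: bottleneck 6. Total 13.
Augment source→1→2→dst: bottleneck 2. Total 15.
No augmenting path remains in the residual graph.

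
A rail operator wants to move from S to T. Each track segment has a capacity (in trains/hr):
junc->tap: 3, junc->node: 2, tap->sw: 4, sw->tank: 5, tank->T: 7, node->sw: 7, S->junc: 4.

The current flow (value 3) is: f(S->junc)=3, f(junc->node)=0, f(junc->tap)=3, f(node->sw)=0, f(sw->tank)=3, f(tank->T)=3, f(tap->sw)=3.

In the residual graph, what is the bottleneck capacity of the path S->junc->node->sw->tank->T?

1

Residual capacities along the path: S->junc: 1, junc->node: 2, node->sw: 7, sw->tank: 2, tank->T: 4.
Minimum is 1.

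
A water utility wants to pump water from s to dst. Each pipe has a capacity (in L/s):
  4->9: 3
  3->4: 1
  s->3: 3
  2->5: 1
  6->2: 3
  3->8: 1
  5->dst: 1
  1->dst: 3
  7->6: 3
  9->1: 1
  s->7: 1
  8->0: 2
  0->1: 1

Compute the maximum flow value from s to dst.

3

Augment s->7->6->2->5->dst: bottleneck 1. Total 1.
Augment s->3->4->9->1->dst: bottleneck 1. Total 2.
Augment s->3->8->0->1->dst: bottleneck 1. Total 3.
No augmenting path remains in the residual graph.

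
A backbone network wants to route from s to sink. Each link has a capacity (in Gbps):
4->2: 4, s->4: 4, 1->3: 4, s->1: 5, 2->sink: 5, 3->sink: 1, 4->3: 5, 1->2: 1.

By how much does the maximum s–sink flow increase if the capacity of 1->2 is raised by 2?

0

Original max flow = 6.
Even with extra capacity on 1->2, another cut of capacity 6 remains binding.
New max flow = 6. Increase = 0.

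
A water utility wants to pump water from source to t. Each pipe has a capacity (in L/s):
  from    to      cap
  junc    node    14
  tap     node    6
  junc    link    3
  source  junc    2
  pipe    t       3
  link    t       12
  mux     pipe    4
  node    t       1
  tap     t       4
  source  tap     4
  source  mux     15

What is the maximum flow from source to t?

9

Augment source->tap->t: bottleneck 4. Total 4.
Augment source->mux->pipe->t: bottleneck 3. Total 7.
Augment source->junc->link->t: bottleneck 2. Total 9.
No augmenting path remains in the residual graph.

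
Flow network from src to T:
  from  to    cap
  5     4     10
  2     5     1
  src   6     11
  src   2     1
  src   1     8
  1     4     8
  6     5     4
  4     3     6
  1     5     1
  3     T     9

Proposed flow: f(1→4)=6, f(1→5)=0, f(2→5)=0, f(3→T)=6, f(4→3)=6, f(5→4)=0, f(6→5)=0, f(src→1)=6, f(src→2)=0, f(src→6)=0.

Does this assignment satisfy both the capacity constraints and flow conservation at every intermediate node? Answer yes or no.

Yes

Every edge has 0 ≤ f(e) ≤ cap(e).
At each intermediate node, inflow equals outflow.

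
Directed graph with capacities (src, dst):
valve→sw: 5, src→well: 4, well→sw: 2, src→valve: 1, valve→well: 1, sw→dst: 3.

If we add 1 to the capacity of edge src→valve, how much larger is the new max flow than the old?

0

Original max flow = 3.
Even with extra capacity on src→valve, another cut of capacity 3 remains binding.
New max flow = 3. Increase = 0.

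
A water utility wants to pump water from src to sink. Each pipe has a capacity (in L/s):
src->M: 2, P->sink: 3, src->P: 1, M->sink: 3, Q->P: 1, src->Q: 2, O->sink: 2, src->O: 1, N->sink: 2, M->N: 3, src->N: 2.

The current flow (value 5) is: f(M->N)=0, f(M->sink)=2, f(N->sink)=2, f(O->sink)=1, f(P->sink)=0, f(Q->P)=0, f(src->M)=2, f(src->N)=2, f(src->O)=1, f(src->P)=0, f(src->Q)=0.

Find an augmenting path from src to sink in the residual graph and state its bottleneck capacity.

src->P->sink, bottleneck 1

Residual along src->P->sink: src->P: 1, P->sink: 3.
Bottleneck = min = 1.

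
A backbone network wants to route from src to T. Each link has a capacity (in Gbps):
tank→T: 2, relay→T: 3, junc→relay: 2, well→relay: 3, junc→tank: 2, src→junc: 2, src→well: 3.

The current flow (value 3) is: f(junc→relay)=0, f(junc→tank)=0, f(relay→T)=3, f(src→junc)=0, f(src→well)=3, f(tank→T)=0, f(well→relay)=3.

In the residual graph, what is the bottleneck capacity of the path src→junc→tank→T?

2

Residual capacities along the path: src→junc: 2, junc→tank: 2, tank→T: 2.
Minimum is 2.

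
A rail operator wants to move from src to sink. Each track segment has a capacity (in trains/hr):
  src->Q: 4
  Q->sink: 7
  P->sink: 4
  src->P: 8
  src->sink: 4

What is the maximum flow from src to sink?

12

Augment src->sink: bottleneck 4. Total 4.
Augment src->Q->sink: bottleneck 4. Total 8.
Augment src->P->sink: bottleneck 4. Total 12.
No augmenting path remains in the residual graph.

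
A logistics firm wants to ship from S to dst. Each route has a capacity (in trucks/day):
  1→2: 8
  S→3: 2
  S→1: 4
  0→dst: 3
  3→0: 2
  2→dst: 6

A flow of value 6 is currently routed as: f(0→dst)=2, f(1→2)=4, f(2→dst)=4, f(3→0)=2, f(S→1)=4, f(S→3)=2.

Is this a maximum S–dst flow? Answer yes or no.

Residual reachable from S: {S}; dst is not reachable.
Saturated cut: S→3, S→1 with total capacity 6 = current flow value. Flow is maximum.

Yes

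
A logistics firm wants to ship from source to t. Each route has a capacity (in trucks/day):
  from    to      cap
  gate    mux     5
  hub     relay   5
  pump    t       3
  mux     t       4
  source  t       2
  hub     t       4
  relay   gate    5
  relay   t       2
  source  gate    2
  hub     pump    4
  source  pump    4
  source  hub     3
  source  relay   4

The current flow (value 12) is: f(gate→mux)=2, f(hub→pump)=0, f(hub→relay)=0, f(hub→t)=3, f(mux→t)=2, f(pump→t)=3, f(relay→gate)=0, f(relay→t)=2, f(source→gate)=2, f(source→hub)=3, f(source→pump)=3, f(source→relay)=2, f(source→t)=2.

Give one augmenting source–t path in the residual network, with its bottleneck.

Residual along source→relay→gate→mux→t: source→relay: 2, relay→gate: 5, gate→mux: 3, mux→t: 2.
Bottleneck = min = 2.

source→relay→gate→mux→t, bottleneck 2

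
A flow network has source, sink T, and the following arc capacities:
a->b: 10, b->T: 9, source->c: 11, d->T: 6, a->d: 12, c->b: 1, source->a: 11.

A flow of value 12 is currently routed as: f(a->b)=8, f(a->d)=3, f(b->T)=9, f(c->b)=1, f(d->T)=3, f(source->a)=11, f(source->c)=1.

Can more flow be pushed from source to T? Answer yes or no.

No

Residual reachable from source: {c, source}; T is not reachable.
Saturated cut: source->a, c->b with total capacity 12 = current flow value. Flow is maximum.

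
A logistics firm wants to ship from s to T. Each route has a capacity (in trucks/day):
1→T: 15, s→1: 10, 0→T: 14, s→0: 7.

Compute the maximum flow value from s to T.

Augment s→0→T: bottleneck 7. Total 7.
Augment s→1→T: bottleneck 10. Total 17.
No augmenting path remains in the residual graph.

17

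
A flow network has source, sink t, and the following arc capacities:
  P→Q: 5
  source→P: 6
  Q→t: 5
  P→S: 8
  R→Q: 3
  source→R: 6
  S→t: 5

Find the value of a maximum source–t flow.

9

Augment source→P→S→t: bottleneck 5. Total 5.
Augment source→P→Q→t: bottleneck 1. Total 6.
Augment source→R→Q→t: bottleneck 3. Total 9.
No augmenting path remains in the residual graph.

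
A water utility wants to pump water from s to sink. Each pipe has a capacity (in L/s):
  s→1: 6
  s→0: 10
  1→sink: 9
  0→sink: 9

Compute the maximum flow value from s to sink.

Augment s→1→sink: bottleneck 6. Total 6.
Augment s→0→sink: bottleneck 9. Total 15.
No augmenting path remains in the residual graph.

15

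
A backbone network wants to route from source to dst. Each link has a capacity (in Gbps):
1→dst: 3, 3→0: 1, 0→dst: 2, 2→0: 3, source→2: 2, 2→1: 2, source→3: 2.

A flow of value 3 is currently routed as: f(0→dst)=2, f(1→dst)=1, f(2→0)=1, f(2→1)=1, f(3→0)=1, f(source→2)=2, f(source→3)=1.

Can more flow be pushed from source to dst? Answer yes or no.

No

Residual reachable from source: {3, source}; dst is not reachable.
Saturated cut: source→2, 3→0 with total capacity 3 = current flow value. Flow is maximum.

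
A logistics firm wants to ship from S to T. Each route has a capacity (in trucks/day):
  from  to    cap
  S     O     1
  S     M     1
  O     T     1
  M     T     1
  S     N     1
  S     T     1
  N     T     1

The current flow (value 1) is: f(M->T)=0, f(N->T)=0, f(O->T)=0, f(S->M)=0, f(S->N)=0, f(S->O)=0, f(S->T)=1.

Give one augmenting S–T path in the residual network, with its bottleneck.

S->M->T, bottleneck 1

Residual along S->M->T: S->M: 1, M->T: 1.
Bottleneck = min = 1.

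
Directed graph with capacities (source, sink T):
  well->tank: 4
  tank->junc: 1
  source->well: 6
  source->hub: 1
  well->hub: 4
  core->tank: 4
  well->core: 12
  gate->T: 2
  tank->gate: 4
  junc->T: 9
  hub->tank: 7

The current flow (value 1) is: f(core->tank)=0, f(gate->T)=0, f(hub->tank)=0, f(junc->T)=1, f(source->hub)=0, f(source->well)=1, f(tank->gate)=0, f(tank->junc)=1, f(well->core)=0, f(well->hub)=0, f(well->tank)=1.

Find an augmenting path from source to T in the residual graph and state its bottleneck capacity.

Residual along source->well->tank->gate->T: source->well: 5, well->tank: 3, tank->gate: 4, gate->T: 2.
Bottleneck = min = 2.

source->well->tank->gate->T, bottleneck 2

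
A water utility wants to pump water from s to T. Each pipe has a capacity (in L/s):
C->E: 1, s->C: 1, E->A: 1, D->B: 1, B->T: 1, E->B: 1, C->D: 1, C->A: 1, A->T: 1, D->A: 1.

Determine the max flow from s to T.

1

Augment s->C->A->T: bottleneck 1. Total 1.
No augmenting path remains in the residual graph.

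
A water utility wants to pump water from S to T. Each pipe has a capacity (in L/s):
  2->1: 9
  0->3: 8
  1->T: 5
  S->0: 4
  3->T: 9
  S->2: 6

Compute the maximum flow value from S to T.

Augment S->0->3->T: bottleneck 4. Total 4.
Augment S->2->1->T: bottleneck 5. Total 9.
No augmenting path remains in the residual graph.

9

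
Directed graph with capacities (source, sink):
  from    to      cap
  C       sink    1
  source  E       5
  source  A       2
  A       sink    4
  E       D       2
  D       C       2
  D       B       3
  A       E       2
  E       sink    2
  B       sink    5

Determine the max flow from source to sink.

Augment source->A->sink: bottleneck 2. Total 2.
Augment source->E->sink: bottleneck 2. Total 4.
Augment source->E->D->C->sink: bottleneck 1. Total 5.
Augment source->E->D->B->sink: bottleneck 1. Total 6.
No augmenting path remains in the residual graph.

6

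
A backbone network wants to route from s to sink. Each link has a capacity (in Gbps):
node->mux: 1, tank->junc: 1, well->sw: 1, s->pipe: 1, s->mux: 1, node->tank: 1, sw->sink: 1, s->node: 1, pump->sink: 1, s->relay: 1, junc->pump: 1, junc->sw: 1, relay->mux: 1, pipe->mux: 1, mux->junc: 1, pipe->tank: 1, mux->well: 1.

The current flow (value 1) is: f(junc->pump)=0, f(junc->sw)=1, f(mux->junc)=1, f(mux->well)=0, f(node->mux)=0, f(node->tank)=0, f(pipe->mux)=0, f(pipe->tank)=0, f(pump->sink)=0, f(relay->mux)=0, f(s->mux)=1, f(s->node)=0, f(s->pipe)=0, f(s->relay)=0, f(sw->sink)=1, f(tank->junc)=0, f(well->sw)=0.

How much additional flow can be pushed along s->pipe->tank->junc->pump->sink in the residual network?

Residual capacities along the path: s->pipe: 1, pipe->tank: 1, tank->junc: 1, junc->pump: 1, pump->sink: 1.
Minimum is 1.

1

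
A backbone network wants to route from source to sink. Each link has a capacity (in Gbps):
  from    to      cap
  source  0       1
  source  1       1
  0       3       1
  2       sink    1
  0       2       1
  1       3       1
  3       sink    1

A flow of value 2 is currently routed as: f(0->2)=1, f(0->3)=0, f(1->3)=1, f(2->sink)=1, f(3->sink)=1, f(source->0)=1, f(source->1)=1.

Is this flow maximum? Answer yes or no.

Residual reachable from source: {source}; sink is not reachable.
Saturated cut: source->0, source->1 with total capacity 2 = current flow value. Flow is maximum.

Yes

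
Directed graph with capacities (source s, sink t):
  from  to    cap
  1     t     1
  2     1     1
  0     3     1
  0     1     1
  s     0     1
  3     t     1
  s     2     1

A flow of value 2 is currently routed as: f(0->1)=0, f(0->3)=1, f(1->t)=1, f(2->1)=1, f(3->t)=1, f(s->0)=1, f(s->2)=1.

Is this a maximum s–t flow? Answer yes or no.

Residual reachable from s: {s}; t is not reachable.
Saturated cut: s->2, s->0 with total capacity 2 = current flow value. Flow is maximum.

Yes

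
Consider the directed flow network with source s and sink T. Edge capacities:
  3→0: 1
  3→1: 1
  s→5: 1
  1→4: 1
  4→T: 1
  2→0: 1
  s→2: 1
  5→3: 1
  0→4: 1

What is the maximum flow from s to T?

Augment s→2→0→4→T: bottleneck 1. Total 1.
No augmenting path remains in the residual graph.

1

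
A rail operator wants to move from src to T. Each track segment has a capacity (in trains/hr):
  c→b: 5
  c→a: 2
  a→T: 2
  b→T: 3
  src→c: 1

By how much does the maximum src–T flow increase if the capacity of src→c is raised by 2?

Original max flow = 1.
After raising cap(src→c), augmenting paths through that edge carry 2 more units.
New max flow = 3. Increase = 2.

2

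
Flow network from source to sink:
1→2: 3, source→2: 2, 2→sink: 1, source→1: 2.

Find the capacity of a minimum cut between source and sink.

1

Max flow = 1 (via 1 augmenting path).
In the residual at optimum, the set reachable from source is {1, 2, source}.
Cut edges: 2→sink (cap 1). Sum = 1.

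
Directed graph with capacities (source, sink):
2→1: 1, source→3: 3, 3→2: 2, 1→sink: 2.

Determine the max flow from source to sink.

1

Augment source→3→2→1→sink: bottleneck 1. Total 1.
No augmenting path remains in the residual graph.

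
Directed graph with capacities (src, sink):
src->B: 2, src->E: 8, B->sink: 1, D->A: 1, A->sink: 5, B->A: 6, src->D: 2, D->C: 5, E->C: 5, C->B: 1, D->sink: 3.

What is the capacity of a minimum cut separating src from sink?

5

Max flow = 5 (via 4 augmenting paths).
In the residual at optimum, the set reachable from src is {C, E, src}.
Cut edges: src->D (cap 2), src->B (cap 2), C->B (cap 1). Sum = 5.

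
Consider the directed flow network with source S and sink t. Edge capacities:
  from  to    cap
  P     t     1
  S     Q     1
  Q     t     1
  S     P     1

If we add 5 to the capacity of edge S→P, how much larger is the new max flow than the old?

Original max flow = 2.
Even with extra capacity on S→P, another cut of capacity 2 remains binding.
New max flow = 2. Increase = 0.

0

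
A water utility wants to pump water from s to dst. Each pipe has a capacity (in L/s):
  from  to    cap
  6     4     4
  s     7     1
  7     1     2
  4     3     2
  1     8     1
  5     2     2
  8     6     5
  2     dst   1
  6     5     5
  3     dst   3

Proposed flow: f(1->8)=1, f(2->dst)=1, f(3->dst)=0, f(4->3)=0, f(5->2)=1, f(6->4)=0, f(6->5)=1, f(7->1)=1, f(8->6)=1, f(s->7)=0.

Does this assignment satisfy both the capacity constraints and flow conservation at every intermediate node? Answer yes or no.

Conservation fails at 7: inflow 0 ≠ outflow 1.

No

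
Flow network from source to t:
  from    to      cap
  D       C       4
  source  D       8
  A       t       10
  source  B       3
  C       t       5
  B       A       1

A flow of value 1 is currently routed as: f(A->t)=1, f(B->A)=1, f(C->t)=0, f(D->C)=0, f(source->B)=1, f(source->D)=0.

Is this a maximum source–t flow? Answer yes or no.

Residual path source->D->C->t has bottleneck 4 > 0.
Pushing 4 along it raises the flow to 5, so the given flow is not maximum.

No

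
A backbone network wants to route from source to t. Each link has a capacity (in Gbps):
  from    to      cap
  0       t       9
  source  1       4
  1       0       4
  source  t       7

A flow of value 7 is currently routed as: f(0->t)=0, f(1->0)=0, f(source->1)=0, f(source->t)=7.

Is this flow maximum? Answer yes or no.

No

Residual path source->1->0->t has bottleneck 4 > 0.
Pushing 4 along it raises the flow to 11, so the given flow is not maximum.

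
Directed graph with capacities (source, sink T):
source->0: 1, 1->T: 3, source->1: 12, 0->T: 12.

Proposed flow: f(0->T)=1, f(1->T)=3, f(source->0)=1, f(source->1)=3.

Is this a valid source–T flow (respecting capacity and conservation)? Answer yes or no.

Yes

Every edge has 0 ≤ f(e) ≤ cap(e).
At each intermediate node, inflow equals outflow.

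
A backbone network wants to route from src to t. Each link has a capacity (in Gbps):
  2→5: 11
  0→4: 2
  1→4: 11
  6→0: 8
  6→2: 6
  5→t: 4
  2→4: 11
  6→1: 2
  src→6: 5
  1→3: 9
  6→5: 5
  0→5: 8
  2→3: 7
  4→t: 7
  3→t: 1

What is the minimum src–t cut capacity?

Max flow = 5 (via 2 augmenting paths).
In the residual at optimum, the set reachable from src is {src}.
Cut edges: src→6 (cap 5). Sum = 5.

5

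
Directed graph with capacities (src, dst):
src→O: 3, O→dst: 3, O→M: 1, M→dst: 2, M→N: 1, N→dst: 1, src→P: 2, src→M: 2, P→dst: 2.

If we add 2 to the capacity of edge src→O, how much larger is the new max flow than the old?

Original max flow = 7.
After raising cap(src→O), augmenting paths through that edge carry 1 more unit.
New max flow = 8. Increase = 1.

1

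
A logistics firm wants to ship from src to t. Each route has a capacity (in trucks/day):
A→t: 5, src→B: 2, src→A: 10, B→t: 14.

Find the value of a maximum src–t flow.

7

Augment src→A→t: bottleneck 5. Total 5.
Augment src→B→t: bottleneck 2. Total 7.
No augmenting path remains in the residual graph.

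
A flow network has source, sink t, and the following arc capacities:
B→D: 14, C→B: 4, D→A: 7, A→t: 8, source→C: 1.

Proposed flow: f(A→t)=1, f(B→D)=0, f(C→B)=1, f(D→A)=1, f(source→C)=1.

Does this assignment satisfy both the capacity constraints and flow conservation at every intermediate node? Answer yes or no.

Conservation fails at B: inflow 1 ≠ outflow 0.

No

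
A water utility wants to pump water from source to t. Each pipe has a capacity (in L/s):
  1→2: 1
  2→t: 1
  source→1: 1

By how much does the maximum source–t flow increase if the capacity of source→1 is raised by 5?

0

Original max flow = 1.
Even with extra capacity on source→1, another cut of capacity 1 remains binding.
New max flow = 1. Increase = 0.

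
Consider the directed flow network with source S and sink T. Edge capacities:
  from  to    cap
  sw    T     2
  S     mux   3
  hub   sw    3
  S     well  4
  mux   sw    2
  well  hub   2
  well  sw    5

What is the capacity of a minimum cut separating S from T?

2

Max flow = 2 (via 1 augmenting path).
In the residual at optimum, the set reachable from S is {S, hub, mux, sw, well}.
Cut edges: sw->T (cap 2). Sum = 2.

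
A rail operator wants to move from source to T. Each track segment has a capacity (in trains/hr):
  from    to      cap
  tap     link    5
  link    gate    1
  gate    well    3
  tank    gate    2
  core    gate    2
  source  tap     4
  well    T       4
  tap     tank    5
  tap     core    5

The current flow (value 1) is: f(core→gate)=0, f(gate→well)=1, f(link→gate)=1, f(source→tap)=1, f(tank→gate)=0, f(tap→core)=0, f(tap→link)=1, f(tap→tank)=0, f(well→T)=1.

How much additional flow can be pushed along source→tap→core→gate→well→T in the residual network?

2

Residual capacities along the path: source→tap: 3, tap→core: 5, core→gate: 2, gate→well: 2, well→T: 3.
Minimum is 2.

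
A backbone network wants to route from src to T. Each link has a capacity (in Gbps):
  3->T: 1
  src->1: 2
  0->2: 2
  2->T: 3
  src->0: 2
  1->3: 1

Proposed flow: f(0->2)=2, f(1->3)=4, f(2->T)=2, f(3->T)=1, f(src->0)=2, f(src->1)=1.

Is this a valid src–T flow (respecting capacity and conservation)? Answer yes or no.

No

Capacity violated on 1->3: flow 4 > capacity 1.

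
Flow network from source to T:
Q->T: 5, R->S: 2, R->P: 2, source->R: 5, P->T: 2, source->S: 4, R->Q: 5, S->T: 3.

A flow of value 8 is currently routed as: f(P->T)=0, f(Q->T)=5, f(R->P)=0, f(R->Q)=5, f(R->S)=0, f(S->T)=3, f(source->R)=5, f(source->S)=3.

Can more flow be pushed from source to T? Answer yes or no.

Residual reachable from source: {S, source}; T is not reachable.
Saturated cut: source->R, S->T with total capacity 8 = current flow value. Flow is maximum.

No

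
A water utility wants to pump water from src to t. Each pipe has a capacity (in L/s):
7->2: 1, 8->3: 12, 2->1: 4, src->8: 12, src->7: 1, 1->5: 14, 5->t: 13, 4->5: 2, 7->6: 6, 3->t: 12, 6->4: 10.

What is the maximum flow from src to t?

Augment src->8->3->t: bottleneck 12. Total 12.
Augment src->7->6->4->5->t: bottleneck 1. Total 13.
No augmenting path remains in the residual graph.

13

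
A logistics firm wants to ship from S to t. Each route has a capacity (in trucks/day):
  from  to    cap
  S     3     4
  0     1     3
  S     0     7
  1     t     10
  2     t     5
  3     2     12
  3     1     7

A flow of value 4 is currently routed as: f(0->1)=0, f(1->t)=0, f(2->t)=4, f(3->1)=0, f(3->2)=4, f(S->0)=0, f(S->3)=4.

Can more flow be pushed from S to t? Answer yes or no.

Residual path S->0->1->t has bottleneck 3 > 0.
Pushing 3 along it raises the flow to 7, so the given flow is not maximum.

Yes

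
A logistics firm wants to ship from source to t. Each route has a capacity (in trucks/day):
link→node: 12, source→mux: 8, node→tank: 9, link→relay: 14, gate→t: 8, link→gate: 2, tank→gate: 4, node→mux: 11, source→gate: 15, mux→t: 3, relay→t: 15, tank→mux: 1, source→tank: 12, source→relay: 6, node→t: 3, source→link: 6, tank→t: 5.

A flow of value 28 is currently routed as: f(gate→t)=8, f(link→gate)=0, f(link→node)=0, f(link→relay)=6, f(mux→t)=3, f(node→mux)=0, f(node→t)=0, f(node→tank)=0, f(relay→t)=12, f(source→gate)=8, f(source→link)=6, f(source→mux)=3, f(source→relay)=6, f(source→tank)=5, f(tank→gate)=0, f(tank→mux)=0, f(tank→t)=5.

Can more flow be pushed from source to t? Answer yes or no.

Residual reachable from source: {gate, mux, source, tank}; t is not reachable.
Saturated cut: source→link, source→relay, tank→t, mux→t, gate→t with total capacity 28 = current flow value. Flow is maximum.

No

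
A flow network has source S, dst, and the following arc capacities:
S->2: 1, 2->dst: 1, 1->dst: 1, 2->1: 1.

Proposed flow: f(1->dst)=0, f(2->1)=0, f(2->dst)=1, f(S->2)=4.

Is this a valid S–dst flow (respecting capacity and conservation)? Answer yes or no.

Capacity violated on S->2: flow 4 > capacity 1.

No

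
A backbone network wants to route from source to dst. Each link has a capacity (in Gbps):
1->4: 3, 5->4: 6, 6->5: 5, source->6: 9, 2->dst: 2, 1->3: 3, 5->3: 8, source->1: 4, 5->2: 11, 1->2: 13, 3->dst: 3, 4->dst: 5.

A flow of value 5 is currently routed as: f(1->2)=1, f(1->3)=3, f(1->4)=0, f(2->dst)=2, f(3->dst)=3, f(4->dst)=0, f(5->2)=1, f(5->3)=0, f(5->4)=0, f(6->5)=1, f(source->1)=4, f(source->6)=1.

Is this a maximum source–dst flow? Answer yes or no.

No

Residual path source->6->5->4->dst has bottleneck 4 > 0.
Pushing 4 along it raises the flow to 9, so the given flow is not maximum.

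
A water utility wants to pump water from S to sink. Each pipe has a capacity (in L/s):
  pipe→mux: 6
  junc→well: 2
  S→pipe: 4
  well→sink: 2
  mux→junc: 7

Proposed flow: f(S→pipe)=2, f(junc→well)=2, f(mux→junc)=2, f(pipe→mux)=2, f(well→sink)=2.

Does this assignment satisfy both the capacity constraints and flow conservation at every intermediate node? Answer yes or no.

Every edge has 0 ≤ f(e) ≤ cap(e).
At each intermediate node, inflow equals outflow.

Yes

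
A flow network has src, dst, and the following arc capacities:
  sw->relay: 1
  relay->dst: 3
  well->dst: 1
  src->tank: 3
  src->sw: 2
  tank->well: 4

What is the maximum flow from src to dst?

Augment src->tank->well->dst: bottleneck 1. Total 1.
Augment src->sw->relay->dst: bottleneck 1. Total 2.
No augmenting path remains in the residual graph.

2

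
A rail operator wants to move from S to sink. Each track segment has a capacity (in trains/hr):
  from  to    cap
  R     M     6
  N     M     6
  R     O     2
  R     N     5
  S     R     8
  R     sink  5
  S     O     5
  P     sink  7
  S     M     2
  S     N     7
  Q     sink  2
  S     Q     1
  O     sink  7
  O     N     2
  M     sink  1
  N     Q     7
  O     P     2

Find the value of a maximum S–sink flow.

15

Augment S→R→sink: bottleneck 5. Total 5.
Augment S→O→sink: bottleneck 5. Total 10.
Augment S→Q→sink: bottleneck 1. Total 11.
Augment S→M→sink: bottleneck 1. Total 12.
Augment S→R→O→sink: bottleneck 2. Total 14.
Augment S→N→Q→sink: bottleneck 1. Total 15.
No augmenting path remains in the residual graph.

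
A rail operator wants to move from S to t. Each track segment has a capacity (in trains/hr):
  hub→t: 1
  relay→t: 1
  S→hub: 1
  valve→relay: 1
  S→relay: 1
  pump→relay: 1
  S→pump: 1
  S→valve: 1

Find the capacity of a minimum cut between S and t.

Max flow = 2 (via 2 augmenting paths).
In the residual at optimum, the set reachable from S is {S, pump, relay, valve}.
Cut edges: S→hub (cap 1), relay→t (cap 1). Sum = 2.

2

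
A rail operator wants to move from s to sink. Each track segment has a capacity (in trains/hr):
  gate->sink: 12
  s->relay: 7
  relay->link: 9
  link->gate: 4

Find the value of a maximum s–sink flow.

4

Augment s->relay->link->gate->sink: bottleneck 4. Total 4.
No augmenting path remains in the residual graph.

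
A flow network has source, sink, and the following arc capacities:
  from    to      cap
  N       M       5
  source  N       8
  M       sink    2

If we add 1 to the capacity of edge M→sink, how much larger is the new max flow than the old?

1

Original max flow = 2.
After raising cap(M→sink), augmenting paths through that edge carry 1 more unit.
New max flow = 3. Increase = 1.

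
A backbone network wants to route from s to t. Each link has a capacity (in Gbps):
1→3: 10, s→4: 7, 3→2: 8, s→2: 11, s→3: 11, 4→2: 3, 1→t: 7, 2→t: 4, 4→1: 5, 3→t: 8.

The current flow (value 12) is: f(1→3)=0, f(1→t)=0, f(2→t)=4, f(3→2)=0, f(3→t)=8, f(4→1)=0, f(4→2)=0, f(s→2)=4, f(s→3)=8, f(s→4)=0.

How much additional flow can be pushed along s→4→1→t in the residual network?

Residual capacities along the path: s→4: 7, 4→1: 5, 1→t: 7.
Minimum is 5.

5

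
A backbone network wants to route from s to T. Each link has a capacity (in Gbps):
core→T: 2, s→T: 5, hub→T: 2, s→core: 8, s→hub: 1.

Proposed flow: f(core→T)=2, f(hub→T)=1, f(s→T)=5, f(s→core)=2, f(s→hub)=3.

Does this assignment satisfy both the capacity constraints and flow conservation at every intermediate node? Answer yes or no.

No

Capacity violated on s→hub: flow 3 > capacity 1.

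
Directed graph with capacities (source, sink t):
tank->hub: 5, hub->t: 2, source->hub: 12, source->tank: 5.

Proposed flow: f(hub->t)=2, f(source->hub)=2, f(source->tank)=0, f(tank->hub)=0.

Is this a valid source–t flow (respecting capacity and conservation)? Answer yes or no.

Every edge has 0 ≤ f(e) ≤ cap(e).
At each intermediate node, inflow equals outflow.

Yes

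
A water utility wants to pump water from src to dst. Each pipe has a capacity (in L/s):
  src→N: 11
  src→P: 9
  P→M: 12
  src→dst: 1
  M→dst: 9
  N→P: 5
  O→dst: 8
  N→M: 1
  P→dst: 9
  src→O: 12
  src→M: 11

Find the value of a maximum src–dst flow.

27

Augment src→dst: bottleneck 1. Total 1.
Augment src→O→dst: bottleneck 8. Total 9.
Augment src→P→dst: bottleneck 9. Total 18.
Augment src→M→dst: bottleneck 9. Total 27.
No augmenting path remains in the residual graph.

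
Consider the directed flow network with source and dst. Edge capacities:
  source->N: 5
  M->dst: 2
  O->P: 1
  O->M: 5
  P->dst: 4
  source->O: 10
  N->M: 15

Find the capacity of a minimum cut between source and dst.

Max flow = 3 (via 2 augmenting paths).
In the residual at optimum, the set reachable from source is {M, N, O, source}.
Cut edges: O->P (cap 1), M->dst (cap 2). Sum = 3.

3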